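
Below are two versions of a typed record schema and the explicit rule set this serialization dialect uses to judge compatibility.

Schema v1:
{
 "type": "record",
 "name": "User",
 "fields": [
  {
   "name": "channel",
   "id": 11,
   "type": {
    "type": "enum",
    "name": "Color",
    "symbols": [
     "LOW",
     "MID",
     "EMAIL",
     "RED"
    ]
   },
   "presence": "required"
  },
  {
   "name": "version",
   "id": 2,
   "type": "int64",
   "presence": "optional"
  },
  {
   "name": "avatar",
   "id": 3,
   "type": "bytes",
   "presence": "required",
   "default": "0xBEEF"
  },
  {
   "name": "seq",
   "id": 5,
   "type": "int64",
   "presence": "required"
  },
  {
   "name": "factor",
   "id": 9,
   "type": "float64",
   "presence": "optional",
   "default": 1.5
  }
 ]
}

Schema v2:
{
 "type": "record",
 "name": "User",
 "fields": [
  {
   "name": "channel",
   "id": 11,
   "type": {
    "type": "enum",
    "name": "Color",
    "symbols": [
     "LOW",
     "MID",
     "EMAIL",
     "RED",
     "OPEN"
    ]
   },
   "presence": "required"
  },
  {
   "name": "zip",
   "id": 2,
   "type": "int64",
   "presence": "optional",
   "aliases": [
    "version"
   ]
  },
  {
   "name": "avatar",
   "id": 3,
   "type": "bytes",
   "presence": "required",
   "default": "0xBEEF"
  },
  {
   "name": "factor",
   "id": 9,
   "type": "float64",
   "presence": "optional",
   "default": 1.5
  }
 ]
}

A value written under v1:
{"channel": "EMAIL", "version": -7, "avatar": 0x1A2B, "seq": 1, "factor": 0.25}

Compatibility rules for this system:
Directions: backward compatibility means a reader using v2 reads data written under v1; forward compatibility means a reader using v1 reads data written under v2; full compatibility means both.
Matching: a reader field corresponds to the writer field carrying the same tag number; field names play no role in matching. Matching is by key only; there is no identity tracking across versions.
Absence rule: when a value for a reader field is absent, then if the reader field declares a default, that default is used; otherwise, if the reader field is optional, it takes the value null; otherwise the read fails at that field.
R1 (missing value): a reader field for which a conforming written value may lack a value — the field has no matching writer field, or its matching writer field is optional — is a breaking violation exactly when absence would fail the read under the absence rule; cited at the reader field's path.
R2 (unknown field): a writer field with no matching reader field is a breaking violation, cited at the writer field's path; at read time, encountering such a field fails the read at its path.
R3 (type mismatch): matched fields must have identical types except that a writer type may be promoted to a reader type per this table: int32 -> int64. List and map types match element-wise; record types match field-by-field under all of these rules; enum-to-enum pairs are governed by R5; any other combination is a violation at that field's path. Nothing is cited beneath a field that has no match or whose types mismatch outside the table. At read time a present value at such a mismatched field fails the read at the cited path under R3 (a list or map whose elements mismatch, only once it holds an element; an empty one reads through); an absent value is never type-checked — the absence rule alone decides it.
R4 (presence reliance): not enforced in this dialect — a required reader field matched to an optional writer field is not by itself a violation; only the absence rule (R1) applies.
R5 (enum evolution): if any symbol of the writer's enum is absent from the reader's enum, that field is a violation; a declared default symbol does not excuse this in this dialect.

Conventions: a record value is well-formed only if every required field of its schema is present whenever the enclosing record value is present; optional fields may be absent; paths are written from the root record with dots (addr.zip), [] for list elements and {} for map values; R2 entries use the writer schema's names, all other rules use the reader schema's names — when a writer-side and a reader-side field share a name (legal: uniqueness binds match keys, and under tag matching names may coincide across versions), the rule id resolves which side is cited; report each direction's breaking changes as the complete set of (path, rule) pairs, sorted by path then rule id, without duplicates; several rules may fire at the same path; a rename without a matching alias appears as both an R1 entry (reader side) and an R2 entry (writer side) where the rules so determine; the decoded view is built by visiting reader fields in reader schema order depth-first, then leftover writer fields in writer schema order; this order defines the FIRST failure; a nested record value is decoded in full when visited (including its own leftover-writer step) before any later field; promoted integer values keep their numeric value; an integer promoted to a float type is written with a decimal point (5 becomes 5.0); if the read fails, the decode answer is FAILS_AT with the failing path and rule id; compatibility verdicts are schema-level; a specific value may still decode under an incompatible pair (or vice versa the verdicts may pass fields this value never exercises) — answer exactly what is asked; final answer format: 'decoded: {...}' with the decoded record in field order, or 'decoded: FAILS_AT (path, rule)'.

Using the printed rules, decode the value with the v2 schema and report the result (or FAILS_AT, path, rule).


each type pair in User: writer, then reader
decode walk for User under reader schema v2:
  channel := "EMAIL"
  zip := -7 (from writer version)
  avatar := 0x1A2B
  factor := 0.25
  read fails at seq under R2 (unknown field)
  => FAILS_AT (seq, R2)
the rest of the User diff is inert for this question:
  enum Color (field channel in record User): symbol OPEN added -> affects the rule determinations only; this particular User value decodes identically
  renamed field version to zip in record User (alias version declared on the renamed field) -> fires no rule on User under this dialect and leaves the result unchanged

decoded: FAILS_AT (seq, R2)


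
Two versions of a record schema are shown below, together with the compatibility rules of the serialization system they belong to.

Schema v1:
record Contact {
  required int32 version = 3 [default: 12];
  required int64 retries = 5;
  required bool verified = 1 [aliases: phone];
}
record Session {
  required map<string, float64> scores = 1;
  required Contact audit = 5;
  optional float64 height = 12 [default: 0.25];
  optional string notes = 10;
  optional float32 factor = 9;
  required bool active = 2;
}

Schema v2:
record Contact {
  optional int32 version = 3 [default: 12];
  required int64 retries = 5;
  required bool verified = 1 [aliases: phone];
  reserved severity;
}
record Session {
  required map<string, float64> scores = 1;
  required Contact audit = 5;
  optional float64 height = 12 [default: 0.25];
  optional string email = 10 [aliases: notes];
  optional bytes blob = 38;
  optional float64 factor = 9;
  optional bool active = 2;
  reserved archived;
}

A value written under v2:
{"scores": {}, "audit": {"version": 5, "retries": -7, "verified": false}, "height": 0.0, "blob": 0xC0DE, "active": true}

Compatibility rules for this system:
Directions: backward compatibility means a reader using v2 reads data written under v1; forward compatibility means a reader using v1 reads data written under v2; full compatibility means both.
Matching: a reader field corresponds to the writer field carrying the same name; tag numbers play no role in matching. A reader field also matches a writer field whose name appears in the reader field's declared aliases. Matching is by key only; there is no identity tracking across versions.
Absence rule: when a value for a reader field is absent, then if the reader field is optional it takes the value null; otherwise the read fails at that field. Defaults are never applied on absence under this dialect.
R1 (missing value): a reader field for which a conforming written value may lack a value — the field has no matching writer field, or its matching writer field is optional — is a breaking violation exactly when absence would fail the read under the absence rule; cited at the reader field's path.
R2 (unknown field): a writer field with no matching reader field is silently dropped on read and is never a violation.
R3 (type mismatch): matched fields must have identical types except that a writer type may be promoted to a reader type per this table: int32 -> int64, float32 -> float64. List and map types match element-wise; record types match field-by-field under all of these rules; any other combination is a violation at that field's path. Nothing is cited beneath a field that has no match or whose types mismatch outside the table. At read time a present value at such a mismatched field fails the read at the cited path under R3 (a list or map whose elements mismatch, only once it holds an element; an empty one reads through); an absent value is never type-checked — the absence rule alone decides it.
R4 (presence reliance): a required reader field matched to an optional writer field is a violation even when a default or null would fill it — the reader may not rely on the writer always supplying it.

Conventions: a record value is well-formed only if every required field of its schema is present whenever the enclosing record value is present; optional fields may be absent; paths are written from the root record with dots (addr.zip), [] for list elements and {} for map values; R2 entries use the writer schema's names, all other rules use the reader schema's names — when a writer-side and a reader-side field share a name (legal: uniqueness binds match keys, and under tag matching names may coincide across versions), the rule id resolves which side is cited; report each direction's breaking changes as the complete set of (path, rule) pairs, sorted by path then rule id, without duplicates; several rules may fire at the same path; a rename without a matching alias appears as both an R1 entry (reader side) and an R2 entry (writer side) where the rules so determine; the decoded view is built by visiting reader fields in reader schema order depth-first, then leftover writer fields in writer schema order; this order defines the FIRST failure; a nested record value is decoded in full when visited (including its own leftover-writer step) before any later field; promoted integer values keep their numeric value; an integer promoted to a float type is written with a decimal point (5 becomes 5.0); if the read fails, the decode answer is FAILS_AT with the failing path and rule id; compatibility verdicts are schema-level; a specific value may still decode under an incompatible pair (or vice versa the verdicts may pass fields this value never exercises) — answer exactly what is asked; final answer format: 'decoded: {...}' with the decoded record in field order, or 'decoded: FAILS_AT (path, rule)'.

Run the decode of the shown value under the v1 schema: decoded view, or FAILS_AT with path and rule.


decoded: {"scores": {}, "audit": {"version": 5, "retries": -7, "verified": false}, "height": 0.0, "notes": null, "factor": null, "active": true}

in Session below, arrows point writer -> reader
decode (reader v1):
  scores := {}
  audit.version := 5
  audit.retries := -7
  audit.verified := false
  height := 0.0
  notes := null (missing; optional => null)
  factor := null (missing; optional => null)
  active := true
  writer blob: no reader field; dropped
  => decoded: {"scores": {}, "audit": {"version": 5, "retries": -7, "verified": false}, "height": 0.0, "notes": null, "factor": null, "active": true}
ruling out the remaining Session differences:
  added field blob to record Session: optional bytes, tag 38 (in v2 it sits immediately before factor) -> no rule fires on it and the decoded Session view is identical with or without it
  renamed field notes to email in record Session (alias notes declared on the renamed field) -> no rule fires on it and the decoded Session view is identical with or without it
  field factor in record Session: type float32 changed to float64 -> schema-level compatibility only; this Session value's decode is unchanged
  field active in record Session: required changed to optional -> schema-level compatibility only; this Session value's decode is unchanged
  field version in record Contact: required changed to optional -> schema-level compatibility only; this Session value's decode is unchanged


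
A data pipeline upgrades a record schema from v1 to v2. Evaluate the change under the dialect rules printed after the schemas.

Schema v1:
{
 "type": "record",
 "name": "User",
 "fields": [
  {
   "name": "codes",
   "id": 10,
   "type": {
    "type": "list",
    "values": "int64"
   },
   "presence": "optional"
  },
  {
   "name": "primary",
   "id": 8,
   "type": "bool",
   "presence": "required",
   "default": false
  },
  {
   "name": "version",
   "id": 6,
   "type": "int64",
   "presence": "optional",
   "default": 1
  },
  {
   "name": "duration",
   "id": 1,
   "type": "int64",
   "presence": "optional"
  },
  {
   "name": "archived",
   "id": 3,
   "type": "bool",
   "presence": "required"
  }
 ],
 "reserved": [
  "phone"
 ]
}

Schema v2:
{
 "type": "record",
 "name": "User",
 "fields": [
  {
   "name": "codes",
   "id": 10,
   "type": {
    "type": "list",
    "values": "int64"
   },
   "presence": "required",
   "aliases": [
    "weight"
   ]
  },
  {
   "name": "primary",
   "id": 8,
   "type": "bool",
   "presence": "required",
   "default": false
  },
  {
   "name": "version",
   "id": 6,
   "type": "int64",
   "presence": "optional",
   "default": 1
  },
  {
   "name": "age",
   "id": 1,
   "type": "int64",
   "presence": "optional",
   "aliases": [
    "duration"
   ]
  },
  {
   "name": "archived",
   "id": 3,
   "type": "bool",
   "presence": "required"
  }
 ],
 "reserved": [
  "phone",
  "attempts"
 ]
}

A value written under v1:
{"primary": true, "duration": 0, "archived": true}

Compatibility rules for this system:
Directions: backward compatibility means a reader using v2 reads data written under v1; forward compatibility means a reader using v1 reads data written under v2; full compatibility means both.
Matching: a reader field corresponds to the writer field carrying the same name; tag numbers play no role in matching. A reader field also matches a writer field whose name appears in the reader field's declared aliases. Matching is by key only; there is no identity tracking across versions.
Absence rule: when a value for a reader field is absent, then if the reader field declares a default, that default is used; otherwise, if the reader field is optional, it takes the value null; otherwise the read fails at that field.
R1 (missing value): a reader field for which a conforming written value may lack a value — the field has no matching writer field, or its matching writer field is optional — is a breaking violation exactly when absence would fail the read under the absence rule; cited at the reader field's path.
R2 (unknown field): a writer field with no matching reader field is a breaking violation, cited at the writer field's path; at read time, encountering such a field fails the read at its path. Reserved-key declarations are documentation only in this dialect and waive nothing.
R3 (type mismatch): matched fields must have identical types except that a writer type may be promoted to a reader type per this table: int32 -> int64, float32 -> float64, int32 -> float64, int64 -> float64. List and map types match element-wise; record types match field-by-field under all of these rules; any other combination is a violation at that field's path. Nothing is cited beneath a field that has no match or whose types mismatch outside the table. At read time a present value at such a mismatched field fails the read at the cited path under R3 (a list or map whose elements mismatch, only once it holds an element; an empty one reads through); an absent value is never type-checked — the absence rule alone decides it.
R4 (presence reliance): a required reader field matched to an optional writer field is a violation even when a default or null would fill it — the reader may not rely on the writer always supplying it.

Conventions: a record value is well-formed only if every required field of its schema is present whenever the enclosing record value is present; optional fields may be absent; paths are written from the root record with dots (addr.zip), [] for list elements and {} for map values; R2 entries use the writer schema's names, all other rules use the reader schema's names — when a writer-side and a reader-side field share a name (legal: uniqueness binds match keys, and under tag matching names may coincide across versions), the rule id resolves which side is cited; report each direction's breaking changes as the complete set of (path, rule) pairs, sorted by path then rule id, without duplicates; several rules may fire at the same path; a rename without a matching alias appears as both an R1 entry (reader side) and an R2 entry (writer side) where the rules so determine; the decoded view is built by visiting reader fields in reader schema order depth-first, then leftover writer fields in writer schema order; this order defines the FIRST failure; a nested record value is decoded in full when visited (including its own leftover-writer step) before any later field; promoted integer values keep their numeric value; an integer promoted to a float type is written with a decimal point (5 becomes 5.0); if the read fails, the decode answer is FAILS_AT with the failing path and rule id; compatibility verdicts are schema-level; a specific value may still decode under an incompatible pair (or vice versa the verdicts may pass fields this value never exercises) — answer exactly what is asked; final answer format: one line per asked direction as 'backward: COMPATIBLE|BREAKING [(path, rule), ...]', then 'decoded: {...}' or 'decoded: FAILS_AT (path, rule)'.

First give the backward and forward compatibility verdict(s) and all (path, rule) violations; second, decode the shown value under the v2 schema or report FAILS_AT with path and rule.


backward: BREAKING [(codes, R1), (codes, R4)]; forward: BREAKING [(age, R2)]; decoded: FAILS_AT (codes, R1)

each type pair in User: writer, then reader
checking backward for User: reader v2 against writer v1:
  list<int64> -> list<int64>, writer optional: codes aligns to codes
  bool -> bool, writer required: primary aligns to primary
  int64 -> int64, writer optional: version aligns to version
  int64 -> int64, writer optional: age aligns to duration
  bool -> bool, writer required: archived aligns to archived
  rule R1 violated at codes
  rule R4 violated at codes
  => backward verdict for User: BREAKING, 2 violation(s)
checking forward for User: reader v1 against writer v2:
  list<int64> -> list<int64>, writer required: codes aligns to codes
  bool -> bool, writer required: primary aligns to primary
  int64 -> int64, writer optional: version aligns to version
  duration: no writer match
  bool -> bool, writer required: archived aligns to archived
  age (writer side), unknown to reader
  rule R2 violated at age
  => forward verdict for User: BREAKING, 1 violation(s)
migrating the User value to v2:
  read fails at codes under R1 (no fill)
  => FAILS_AT (codes, R1)


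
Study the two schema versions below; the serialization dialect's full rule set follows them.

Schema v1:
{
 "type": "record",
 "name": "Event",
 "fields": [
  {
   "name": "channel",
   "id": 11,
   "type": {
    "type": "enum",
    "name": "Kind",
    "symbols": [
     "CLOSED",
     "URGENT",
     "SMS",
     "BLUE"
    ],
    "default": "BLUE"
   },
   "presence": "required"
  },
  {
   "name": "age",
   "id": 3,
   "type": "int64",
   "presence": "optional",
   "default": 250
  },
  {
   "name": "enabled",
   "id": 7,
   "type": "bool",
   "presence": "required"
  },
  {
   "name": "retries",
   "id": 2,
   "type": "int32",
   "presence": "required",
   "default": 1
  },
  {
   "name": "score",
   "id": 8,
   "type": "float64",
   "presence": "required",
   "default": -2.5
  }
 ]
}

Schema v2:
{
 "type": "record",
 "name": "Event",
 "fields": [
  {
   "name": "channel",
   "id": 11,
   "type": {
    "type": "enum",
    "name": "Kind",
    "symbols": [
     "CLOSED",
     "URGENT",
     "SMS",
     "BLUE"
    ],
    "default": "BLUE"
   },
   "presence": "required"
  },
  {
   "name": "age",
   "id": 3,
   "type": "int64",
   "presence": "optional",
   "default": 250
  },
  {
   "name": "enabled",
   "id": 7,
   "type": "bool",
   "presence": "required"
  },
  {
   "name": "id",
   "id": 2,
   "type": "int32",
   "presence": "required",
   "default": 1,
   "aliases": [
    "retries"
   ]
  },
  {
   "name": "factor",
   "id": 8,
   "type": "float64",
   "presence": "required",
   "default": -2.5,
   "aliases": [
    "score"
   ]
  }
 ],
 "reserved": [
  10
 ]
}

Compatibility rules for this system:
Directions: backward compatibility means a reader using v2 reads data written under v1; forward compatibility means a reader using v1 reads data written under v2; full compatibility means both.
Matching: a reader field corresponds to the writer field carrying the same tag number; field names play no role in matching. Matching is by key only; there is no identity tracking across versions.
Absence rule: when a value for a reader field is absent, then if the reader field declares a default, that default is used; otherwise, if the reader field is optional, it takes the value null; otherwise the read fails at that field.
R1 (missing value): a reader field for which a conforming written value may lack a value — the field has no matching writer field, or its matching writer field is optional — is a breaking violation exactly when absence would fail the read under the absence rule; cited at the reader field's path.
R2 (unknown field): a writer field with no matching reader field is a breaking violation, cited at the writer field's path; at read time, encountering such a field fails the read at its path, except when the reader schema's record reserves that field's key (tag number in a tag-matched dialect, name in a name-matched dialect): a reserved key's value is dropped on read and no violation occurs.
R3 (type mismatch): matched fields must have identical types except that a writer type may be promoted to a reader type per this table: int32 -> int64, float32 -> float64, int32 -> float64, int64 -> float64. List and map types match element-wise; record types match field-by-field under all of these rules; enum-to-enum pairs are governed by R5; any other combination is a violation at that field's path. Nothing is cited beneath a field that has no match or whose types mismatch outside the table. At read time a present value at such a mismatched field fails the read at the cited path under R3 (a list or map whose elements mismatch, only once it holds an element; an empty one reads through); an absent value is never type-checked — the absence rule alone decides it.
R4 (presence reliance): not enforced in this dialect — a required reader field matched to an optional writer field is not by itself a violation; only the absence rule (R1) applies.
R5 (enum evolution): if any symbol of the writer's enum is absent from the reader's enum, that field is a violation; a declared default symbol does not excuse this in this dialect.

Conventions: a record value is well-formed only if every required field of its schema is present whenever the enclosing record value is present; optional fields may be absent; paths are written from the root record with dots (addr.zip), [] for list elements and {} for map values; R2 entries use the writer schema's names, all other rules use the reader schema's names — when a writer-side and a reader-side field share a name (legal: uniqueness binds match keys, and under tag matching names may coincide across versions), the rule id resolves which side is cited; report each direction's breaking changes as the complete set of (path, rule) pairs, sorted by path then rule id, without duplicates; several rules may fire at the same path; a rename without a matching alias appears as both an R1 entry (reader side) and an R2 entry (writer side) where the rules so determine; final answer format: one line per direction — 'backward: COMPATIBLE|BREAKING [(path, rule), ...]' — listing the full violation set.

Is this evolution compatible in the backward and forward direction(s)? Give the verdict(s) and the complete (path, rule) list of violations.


backward: COMPATIBLE []; forward: COMPATIBLE []

arrows below run writer -> reader for Event
backward on Event — v2 reading data written by v1:
  Kind -> Kind, writer required: channel aligns to channel
  int64 -> int64, writer optional: age aligns to age
  bool -> bool, writer required: enabled aligns to enabled
  int32 -> int32, writer required: id aligns to retries
  float64 -> float64, writer required: factor aligns to score
  => no violations; backward on Event: COMPATIBLE
forward on Event — v1 reading data written by v2:
  Kind -> Kind, writer required: channel aligns to channel
  int64 -> int64, writer optional: age aligns to age
  bool -> bool, writer required: enabled aligns to enabled
  int32 -> int32, writer required: retries aligns to id
  float64 -> float64, writer required: score aligns to factor
  => no violations; forward on Event: COMPATIBLE


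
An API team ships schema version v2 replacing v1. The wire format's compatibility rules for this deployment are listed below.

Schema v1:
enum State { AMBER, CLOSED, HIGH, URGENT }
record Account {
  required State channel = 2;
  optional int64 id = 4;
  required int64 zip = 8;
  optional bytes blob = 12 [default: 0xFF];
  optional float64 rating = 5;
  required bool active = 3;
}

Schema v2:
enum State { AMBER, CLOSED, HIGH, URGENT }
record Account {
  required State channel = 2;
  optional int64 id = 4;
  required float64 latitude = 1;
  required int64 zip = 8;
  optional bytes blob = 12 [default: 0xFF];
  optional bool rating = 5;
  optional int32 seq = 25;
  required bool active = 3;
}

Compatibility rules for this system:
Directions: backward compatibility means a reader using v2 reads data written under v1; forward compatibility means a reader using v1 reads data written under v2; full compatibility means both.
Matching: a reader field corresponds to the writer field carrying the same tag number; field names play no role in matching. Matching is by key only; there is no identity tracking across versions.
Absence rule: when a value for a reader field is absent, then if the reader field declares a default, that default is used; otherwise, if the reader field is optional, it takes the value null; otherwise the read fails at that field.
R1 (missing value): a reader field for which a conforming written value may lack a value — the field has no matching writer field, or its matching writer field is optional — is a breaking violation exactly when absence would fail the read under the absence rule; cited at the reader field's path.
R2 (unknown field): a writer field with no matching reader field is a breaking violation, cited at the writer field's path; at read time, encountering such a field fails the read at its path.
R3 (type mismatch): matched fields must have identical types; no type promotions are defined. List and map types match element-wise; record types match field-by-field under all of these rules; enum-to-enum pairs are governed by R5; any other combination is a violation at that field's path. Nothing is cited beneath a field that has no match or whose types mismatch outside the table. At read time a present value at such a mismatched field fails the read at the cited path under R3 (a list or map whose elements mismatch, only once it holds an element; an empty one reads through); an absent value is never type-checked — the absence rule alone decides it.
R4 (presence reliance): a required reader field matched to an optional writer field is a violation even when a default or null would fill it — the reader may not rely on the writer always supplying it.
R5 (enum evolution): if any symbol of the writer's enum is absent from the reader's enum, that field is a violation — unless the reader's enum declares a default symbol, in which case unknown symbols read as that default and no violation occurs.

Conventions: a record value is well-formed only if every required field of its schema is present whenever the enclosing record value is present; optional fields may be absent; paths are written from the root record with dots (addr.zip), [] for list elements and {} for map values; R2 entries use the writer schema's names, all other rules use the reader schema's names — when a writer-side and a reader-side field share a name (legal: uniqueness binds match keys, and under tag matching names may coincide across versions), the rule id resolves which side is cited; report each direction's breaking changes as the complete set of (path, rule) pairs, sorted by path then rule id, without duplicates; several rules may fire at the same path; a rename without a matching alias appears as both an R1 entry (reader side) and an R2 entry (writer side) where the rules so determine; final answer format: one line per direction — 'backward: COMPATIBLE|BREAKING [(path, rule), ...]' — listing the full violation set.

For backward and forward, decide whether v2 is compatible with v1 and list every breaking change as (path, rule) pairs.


backward: BREAKING [(latitude, R1), (rating, R3)]; forward: BREAKING [(latitude, R2), (rating, R3), (seq, R2)]

the writer's type comes first in each Account pair
backward on Account — v2 reading data written by v1:
  State -> State, writer required: channel aligns to channel
  int64 -> int64, writer optional: id aligns to id
  latitude has no writer counterpart
  int64 -> int64, writer required: zip aligns to zip
  bytes -> bytes, writer optional: blob aligns to blob
  float64 -> bool, writer optional: rating aligns to rating
  seq has no writer counterpart
  bool -> bool, writer required: active aligns to active
  breaking: (latitude, R1)
  breaking: (rating, R3)
  => backward: BREAKING (2)
forward on Account — v1 reading data written by v2:
  State -> State, writer required: channel aligns to channel
  int64 -> int64, writer optional: id aligns to id
  int64 -> int64, writer required: zip aligns to zip
  bytes -> bytes, writer optional: blob aligns to blob
  bool -> float64, writer optional: rating aligns to rating
  bool -> bool, writer required: active aligns to active
  latitude (writer side), unknown to reader
  seq (writer side), unknown to reader
  breaking: (latitude, R2)
  breaking: (rating, R3)
  breaking: (seq, R2)
  => forward: BREAKING (3)


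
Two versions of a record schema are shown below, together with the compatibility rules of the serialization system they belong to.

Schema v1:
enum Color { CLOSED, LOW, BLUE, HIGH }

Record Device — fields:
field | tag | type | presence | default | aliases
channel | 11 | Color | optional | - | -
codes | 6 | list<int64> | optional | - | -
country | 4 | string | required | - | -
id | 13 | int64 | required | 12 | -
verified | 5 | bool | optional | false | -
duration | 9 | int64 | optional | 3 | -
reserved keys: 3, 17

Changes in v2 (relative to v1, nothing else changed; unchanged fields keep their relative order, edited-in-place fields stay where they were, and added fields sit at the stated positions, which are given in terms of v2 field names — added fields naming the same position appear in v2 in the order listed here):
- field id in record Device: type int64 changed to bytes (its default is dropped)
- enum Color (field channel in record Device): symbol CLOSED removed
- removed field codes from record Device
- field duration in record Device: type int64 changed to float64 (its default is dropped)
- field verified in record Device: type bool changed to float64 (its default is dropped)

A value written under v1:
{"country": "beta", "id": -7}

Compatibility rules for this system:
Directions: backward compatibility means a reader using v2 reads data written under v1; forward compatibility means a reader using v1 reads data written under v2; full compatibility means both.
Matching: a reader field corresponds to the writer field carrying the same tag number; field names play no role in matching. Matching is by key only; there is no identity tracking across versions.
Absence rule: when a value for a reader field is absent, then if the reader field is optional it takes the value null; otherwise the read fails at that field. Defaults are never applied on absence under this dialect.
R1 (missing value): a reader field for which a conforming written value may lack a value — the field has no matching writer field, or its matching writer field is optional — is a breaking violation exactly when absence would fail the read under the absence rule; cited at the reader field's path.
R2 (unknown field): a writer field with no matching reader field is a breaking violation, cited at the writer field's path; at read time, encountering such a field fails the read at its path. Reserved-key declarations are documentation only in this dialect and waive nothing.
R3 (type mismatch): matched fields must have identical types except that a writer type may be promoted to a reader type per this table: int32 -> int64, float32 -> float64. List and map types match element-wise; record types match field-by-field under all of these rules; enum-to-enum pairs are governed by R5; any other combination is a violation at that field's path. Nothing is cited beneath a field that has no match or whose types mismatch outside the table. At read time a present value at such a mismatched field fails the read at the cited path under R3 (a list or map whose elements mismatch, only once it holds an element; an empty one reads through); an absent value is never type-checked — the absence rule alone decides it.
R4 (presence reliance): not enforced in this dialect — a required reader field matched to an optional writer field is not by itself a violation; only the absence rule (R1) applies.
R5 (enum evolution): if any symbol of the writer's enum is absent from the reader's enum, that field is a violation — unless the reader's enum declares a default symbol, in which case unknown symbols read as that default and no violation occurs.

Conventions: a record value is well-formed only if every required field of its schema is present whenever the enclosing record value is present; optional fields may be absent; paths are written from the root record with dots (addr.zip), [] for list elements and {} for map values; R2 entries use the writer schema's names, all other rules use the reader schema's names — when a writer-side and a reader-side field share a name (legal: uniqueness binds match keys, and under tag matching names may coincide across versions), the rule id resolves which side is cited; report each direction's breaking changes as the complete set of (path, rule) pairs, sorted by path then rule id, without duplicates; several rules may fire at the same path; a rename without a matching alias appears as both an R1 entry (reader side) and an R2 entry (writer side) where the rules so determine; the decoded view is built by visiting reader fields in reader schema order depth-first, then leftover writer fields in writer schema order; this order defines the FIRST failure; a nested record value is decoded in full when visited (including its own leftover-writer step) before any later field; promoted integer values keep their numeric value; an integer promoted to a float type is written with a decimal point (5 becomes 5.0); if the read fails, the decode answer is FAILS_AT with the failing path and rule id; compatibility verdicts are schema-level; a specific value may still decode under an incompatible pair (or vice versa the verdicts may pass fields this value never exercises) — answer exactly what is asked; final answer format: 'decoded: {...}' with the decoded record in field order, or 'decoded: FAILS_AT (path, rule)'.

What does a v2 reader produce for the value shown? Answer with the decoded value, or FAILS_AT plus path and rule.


decoded: FAILS_AT (id, R3)

the writer's type comes first in each Device pair
migrating the Device value to v2:
  channel := null (not supplied -> null)
  country := "beta"
  read fails at id under R3
  => FAILS_AT (id, R3)
diffs on Device not affecting the asked answer:
  enum Color (field channel in record Device): symbol CLOSED removed -> matters for Device compatibility verdicts, not for this value's decode
  removed field codes from record Device -> matters for Device compatibility verdicts, not for this value's decode
  field duration in record Device: type int64 changed to float64 (its default is dropped) -> matters for Device compatibility verdicts, not for this value's decode
  field verified in record Device: type bool changed to float64 (its default is dropped) -> matters for Device compatibility verdicts, not for this value's decode


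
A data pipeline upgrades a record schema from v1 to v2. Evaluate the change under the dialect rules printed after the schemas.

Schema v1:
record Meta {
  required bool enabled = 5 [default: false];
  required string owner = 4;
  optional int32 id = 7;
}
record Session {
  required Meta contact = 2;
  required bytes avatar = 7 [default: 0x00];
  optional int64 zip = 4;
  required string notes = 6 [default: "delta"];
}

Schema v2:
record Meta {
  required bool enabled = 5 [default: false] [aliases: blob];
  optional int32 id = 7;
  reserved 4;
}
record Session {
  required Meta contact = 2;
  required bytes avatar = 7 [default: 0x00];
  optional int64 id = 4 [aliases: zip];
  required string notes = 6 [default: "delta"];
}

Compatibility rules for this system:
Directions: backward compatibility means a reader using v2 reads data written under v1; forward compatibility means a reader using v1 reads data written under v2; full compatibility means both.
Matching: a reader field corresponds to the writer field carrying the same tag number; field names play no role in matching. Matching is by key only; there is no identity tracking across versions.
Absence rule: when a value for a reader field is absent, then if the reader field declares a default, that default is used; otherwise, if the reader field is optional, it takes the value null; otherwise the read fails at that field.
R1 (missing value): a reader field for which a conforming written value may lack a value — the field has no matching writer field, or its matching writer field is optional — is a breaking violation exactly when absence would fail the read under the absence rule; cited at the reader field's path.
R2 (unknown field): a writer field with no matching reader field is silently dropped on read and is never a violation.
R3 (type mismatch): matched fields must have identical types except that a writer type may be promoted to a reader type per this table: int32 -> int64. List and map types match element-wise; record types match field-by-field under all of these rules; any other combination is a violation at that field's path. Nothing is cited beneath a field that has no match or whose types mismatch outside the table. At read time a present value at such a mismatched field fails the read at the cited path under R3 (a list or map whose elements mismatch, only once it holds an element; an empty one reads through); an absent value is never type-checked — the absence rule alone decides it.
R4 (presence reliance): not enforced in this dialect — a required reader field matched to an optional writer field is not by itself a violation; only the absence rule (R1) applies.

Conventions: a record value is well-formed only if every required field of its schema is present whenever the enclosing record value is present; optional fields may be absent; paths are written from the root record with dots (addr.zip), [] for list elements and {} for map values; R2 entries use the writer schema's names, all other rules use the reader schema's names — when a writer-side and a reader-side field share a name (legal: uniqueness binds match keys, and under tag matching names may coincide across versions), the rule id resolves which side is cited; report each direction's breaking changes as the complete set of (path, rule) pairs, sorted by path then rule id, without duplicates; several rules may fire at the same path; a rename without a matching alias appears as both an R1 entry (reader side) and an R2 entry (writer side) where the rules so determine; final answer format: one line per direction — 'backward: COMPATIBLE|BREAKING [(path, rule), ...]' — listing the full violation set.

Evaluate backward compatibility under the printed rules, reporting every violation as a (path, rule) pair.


backward: COMPATIBLE []

the writer's type comes first in each Session pair
checking backward for Session: reader v2 against writer v1:
  contact <- contact (Meta -> Meta, writer required)
  avatar <- avatar (bytes -> bytes, writer required)
  id <- zip (int64 -> int64, writer optional)
  notes <- notes (string -> string, writer required)
  contact.enabled <- contact.enabled (bool -> bool, writer required)
  contact.id <- contact.id (int32 -> int32, writer optional)
  writer field contact.owner has no reader counterpart
  nothing fires on Session: backward is COMPATIBLE
the rest of the Session diff is inert for this question:
  renamed field zip to id in record Session (alias zip declared on the renamed field) -> fires no rule on Session, leaving the asked answer as it is
  removed field owner from record Meta (its key 4 joins the reserved list) -> its effect on Session is confined to the forward direction, not asked
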